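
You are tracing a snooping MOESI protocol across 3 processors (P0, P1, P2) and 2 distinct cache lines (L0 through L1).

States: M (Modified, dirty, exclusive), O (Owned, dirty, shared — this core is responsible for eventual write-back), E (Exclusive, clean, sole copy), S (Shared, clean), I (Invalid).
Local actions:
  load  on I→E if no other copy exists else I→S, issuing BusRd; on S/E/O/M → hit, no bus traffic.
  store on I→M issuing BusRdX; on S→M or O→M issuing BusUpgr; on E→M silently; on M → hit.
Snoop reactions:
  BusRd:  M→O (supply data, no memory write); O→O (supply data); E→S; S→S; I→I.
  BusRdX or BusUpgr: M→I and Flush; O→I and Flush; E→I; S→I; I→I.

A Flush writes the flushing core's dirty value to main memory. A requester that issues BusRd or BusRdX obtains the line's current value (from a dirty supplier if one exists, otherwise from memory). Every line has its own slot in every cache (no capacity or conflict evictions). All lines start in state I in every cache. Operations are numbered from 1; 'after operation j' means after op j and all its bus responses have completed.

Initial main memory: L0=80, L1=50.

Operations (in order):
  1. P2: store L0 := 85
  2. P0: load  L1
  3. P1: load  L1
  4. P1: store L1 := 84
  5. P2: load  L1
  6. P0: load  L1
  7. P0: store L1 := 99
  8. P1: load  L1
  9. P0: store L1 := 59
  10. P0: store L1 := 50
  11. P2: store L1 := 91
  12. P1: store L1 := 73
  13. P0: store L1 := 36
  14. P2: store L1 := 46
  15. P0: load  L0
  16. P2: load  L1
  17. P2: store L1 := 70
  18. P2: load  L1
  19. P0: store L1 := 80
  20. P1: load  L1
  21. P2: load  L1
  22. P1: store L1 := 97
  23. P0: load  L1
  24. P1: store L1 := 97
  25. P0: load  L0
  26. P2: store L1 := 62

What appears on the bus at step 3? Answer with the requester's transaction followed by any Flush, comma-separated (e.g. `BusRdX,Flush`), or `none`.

bus = BusRd

1. P2: store L0 := 85  bus=[BusRdX]  L0: P0=I P1=I P2=M  mem[L0]=80
2. P0: load  L1  bus=[BusRd]  L1: P0=E P1=I P2=I  mem[L1]=50
3. P1: load  L1  bus=[BusRd]  L1: P0=S P1=S P2=I  mem[L1]=50
4. P1: store L1 := 84  bus=[BusUpgr]  L1: P0=I P1=M P2=I  mem[L1]=50
5. P2: load  L1  bus=[BusRd]  L1: P0=I P1=O P2=S  mem[L1]=50
6. P0: load  L1  bus=[BusRd]  L1: P0=S P1=O P2=S  mem[L1]=50
7. P0: store L1 := 99  bus=[BusUpgr,Flush]  L1: P0=M P1=I P2=I  mem[L1]=84
8. P1: load  L1  bus=[BusRd]  L1: P0=O P1=S P2=I  mem[L1]=84
9. P0: store L1 := 59  bus=[BusUpgr]  L1: P0=M P1=I P2=I  mem[L1]=84
10. P0: store L1 := 50  bus=[-]  L1: P0=M P1=I P2=I  mem[L1]=84
11. P2: store L1 := 91  bus=[BusRdX,Flush]  L1: P0=I P1=I P2=M  mem[L1]=50
12. P1: store L1 := 73  bus=[BusRdX,Flush]  L1: P0=I P1=M P2=I  mem[L1]=91
13. P0: store L1 := 36  bus=[BusRdX,Flush]  L1: P0=M P1=I P2=I  mem[L1]=73
14. P2: store L1 := 46  bus=[BusRdX,Flush]  L1: P0=I P1=I P2=M  mem[L1]=36
15. P0: load  L0  bus=[BusRd]  L0: P0=S P1=I P2=O  mem[L0]=80
16. P2: load  L1  bus=[-]  L1: P0=I P1=I P2=M  mem[L1]=36
17. P2: store L1 := 70  bus=[-]  L1: P0=I P1=I P2=M  mem[L1]=36
18. P2: load  L1  bus=[-]  L1: P0=I P1=I P2=M  mem[L1]=36
19. P0: store L1 := 80  bus=[BusRdX,Flush]  L1: P0=M P1=I P2=I  mem[L1]=70
20. P1: load  L1  bus=[BusRd]  L1: P0=O P1=S P2=I  mem[L1]=70
21. P2: load  L1  bus=[BusRd]  L1: P0=O P1=S P2=S  mem[L1]=70
22. P1: store L1 := 97  bus=[BusUpgr,Flush]  L1: P0=I P1=M P2=I  mem[L1]=80
23. P0: load  L1  bus=[BusRd]  L1: P0=S P1=O P2=I  mem[L1]=80
24. P1: store L1 := 97  bus=[BusUpgr]  L1: P0=I P1=M P2=I  mem[L1]=80
25. P0: load  L0  bus=[-]  L0: P0=S P1=I P2=O  mem[L0]=80
26. P2: store L1 := 62  bus=[BusRdX,Flush]  L1: P0=I P1=I P2=M  mem[L1]=97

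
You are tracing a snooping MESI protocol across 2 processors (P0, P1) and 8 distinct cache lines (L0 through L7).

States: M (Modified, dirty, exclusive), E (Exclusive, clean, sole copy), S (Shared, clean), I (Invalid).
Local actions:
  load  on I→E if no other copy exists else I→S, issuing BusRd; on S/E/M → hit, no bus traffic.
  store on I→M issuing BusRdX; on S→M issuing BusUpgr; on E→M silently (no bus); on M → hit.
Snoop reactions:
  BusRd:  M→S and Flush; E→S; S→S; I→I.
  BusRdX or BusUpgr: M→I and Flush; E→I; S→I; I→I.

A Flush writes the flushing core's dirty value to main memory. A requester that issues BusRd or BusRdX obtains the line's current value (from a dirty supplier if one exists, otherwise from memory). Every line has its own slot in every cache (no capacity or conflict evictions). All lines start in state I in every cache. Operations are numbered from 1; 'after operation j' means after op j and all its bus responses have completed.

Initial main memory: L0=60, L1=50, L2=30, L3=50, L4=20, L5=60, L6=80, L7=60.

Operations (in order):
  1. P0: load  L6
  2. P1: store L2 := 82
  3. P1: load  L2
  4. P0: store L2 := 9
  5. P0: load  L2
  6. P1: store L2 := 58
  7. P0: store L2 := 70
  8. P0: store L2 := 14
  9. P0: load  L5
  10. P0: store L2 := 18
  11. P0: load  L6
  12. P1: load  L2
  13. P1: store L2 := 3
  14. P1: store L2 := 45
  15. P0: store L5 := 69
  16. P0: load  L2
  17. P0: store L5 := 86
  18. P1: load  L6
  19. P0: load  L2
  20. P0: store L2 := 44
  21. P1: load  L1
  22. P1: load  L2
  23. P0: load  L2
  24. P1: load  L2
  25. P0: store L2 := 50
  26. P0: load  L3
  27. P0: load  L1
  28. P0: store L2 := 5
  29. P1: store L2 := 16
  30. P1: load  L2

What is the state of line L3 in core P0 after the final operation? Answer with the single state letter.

state = E

  op1 P0: load  L6 → E/I on L6; bus BusRd; mem=80
  op2 P1: store L2 := 82 → I/M on L2; bus BusRdX; mem=30
  op3 P1: load  L2 → I/M on L2; bus (none); mem=30
  op4 P0: store L2 := 9 → M/I on L2; bus BusRdX Flush; mem=82
  op5 P0: load  L2 → M/I on L2; bus (none); mem=82
  op6 P1: store L2 := 58 → I/M on L2; bus BusRdX Flush; mem=9
  op7 P0: store L2 := 70 → M/I on L2; bus BusRdX Flush; mem=58
  op8 P0: store L2 := 14 → M/I on L2; bus (none); mem=58
  op9 P0: load  L5 → E/I on L5; bus BusRd; mem=60
  op10 P0: store L2 := 18 → M/I on L2; bus (none); mem=58
  op11 P0: load  L6 → E/I on L6; bus (none); mem=80
  op12 P1: load  L2 → S/S on L2; bus BusRd Flush; mem=18
  op13 P1: store L2 := 3 → I/M on L2; bus BusUpgr; mem=18
  op14 P1: store L2 := 45 → I/M on L2; bus (none); mem=18
  op15 P0: store L5 := 69 → M/I on L5; bus (none); mem=60
  op16 P0: load  L2 → S/S on L2; bus BusRd Flush; mem=45
  op17 P0: store L5 := 86 → M/I on L5; bus (none); mem=60
  op18 P1: load  L6 → S/S on L6; bus BusRd; mem=80
  op19 P0: load  L2 → S/S on L2; bus (none); mem=45
  op20 P0: store L2 := 44 → M/I on L2; bus BusUpgr; mem=45
  op21 P1: load  L1 → I/E on L1; bus BusRd; mem=50
  op22 P1: load  L2 → S/S on L2; bus BusRd Flush; mem=44
  op23 P0: load  L2 → S/S on L2; bus (none); mem=44
  op24 P1: load  L2 → S/S on L2; bus (none); mem=44
  op25 P0: store L2 := 50 → M/I on L2; bus BusUpgr; mem=44
  op26 P0: load  L3 → E/I on L3; bus BusRd; mem=50
  op27 P0: load  L1 → S/S on L1; bus BusRd; mem=50
  op28 P0: store L2 := 5 → M/I on L2; bus (none); mem=44
  op29 P1: store L2 := 16 → I/M on L2; bus BusRdX Flush; mem=5
  op30 P1: load  L2 → I/M on L2; bus (none); mem=5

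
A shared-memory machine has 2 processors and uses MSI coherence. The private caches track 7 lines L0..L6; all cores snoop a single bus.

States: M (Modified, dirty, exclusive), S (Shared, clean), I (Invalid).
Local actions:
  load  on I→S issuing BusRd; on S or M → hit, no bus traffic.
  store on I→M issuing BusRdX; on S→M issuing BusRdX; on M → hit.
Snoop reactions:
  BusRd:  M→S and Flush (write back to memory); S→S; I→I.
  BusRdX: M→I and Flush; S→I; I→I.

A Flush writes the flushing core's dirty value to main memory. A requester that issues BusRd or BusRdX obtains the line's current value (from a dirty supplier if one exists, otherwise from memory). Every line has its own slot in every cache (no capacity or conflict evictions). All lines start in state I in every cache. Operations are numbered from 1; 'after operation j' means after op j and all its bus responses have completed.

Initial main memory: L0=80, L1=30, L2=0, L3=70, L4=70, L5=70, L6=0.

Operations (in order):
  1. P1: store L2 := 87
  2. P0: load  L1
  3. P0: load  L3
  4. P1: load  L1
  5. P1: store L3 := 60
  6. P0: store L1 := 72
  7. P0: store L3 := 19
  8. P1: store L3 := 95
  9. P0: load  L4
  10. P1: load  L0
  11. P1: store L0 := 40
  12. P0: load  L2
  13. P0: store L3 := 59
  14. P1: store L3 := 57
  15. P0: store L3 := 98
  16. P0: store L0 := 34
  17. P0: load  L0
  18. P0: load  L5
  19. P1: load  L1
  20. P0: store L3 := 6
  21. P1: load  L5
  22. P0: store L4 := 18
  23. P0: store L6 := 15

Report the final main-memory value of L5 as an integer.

[1] P1: store L2 := 87 | P0:I, P1:M(87) | bus: BusRdX
[2] P0: load  L1 | P0:S(30), P1:I | bus: BusRd
[3] P0: load  L3 | P0:S(70), P1:I | bus: BusRd
[4] P1: load  L1 | P0:S(30), P1:S(30) | bus: BusRd
[5] P1: store L3 := 60 | P0:I, P1:M(60) | bus: BusRdX
[6] P0: store L1 := 72 | P0:M(72), P1:I | bus: BusRdX
[7] P0: store L3 := 19 | P0:M(19), P1:I | bus: BusRdX,Flush
[8] P1: store L3 := 95 | P0:I, P1:M(95) | bus: BusRdX,Flush
[9] P0: load  L4 | P0:S(70), P1:I | bus: BusRd
[10] P1: load  L0 | P0:I, P1:S(80) | bus: BusRd
[11] P1: store L0 := 40 | P0:I, P1:M(40) | bus: BusRdX
[12] P0: load  L2 | P0:S(87), P1:S(87) | bus: BusRd,Flush
[13] P0: store L3 := 59 | P0:M(59), P1:I | bus: BusRdX,Flush
[14] P1: store L3 := 57 | P0:I, P1:M(57) | bus: BusRdX,Flush
[15] P0: store L3 := 98 | P0:M(98), P1:I | bus: BusRdX,Flush
[16] P0: store L0 := 34 | P0:M(34), P1:I | bus: BusRdX,Flush
[17] P0: load  L0 | P0:M(34), P1:I | bus: none
[18] P0: load  L5 | P0:S(70), P1:I | bus: BusRd
[19] P1: load  L1 | P0:S(72), P1:S(72) | bus: BusRd,Flush
[20] P0: store L3 := 6 | P0:M(6), P1:I | bus: none
[21] P1: load  L5 | P0:S(70), P1:S(70) | bus: BusRd
[22] P0: store L4 := 18 | P0:M(18), P1:I | bus: BusRdX
[23] P0: store L6 := 15 | P0:M(15), P1:I | bus: BusRdX

memory[L5] = 70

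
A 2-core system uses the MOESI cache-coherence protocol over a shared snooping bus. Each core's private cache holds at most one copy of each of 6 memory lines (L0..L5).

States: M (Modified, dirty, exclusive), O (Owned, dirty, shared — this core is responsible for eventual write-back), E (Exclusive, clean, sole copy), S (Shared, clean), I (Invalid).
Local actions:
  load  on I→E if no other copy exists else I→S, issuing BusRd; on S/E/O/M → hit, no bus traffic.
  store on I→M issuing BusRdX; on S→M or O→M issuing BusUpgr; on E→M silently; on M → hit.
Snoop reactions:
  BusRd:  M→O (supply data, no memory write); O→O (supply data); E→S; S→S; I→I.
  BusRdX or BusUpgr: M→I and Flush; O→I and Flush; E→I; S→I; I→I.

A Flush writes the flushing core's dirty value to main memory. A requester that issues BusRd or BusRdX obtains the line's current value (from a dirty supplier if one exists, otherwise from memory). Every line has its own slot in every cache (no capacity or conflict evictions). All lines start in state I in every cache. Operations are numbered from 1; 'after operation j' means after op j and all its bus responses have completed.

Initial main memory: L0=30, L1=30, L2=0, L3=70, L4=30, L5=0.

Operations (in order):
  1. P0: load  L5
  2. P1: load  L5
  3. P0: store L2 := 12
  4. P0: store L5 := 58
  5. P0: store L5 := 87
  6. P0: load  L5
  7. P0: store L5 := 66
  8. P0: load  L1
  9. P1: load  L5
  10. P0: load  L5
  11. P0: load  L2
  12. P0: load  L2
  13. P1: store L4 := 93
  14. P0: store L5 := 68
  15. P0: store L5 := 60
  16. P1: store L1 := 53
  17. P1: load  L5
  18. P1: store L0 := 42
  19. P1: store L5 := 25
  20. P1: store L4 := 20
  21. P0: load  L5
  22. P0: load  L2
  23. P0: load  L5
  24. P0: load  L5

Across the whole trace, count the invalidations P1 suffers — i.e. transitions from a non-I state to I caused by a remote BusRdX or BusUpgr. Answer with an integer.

  op1 P0: load  L5 → E/I on L5; bus BusRd; mem=0
  op2 P1: load  L5 → S/S on L5; bus BusRd; mem=0
  op3 P0: store L2 := 12 → M/I on L2; bus BusRdX; mem=0
  op4 P0: store L5 := 58 → M/I on L5; bus BusUpgr; mem=0
  op5 P0: store L5 := 87 → M/I on L5; bus (none); mem=0
  op6 P0: load  L5 → M/I on L5; bus (none); mem=0
  op7 P0: store L5 := 66 → M/I on L5; bus (none); mem=0
  op8 P0: load  L1 → E/I on L1; bus BusRd; mem=30
  op9 P1: load  L5 → O/S on L5; bus BusRd; mem=0
  op10 P0: load  L5 → O/S on L5; bus (none); mem=0
  op11 P0: load  L2 → M/I on L2; bus (none); mem=0
  op12 P0: load  L2 → M/I on L2; bus (none); mem=0
  op13 P1: store L4 := 93 → I/M on L4; bus BusRdX; mem=30
  op14 P0: store L5 := 68 → M/I on L5; bus BusUpgr; mem=0
  op15 P0: store L5 := 60 → M/I on L5; bus (none); mem=0
  op16 P1: store L1 := 53 → I/M on L1; bus BusRdX; mem=30
  op17 P1: load  L5 → O/S on L5; bus BusRd; mem=0
  op18 P1: store L0 := 42 → I/M on L0; bus BusRdX; mem=30
  op19 P1: store L5 := 25 → I/M on L5; bus BusUpgr Flush; mem=60
  op20 P1: store L4 := 20 → I/M on L4; bus (none); mem=30
  op21 P0: load  L5 → S/O on L5; bus BusRd; mem=60
  op22 P0: load  L2 → M/I on L2; bus (none); mem=0
  op23 P0: load  L5 → S/O on L5; bus (none); mem=60
  op24 P0: load  L5 → S/O on L5; bus (none); mem=60

invalidations = 2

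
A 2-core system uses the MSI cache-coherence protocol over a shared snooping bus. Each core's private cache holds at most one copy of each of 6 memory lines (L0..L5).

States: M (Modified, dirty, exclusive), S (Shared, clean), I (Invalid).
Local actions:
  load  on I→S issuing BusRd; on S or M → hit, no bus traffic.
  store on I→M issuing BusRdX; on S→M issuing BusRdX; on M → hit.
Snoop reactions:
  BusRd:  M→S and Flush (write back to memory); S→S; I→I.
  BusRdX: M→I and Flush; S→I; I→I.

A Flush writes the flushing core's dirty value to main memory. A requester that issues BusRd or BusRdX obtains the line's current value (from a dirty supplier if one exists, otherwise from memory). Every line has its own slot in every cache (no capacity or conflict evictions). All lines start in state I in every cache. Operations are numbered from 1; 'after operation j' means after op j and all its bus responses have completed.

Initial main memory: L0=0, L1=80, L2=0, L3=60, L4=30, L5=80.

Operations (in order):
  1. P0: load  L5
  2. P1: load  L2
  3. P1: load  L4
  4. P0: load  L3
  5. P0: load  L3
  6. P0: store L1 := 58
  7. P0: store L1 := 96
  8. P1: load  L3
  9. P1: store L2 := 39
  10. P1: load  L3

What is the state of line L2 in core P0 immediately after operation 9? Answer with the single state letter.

state = I

1. P0: load  L5  bus=[BusRd]  L5: P0=S P1=I  mem[L5]=80
2. P1: load  L2  bus=[BusRd]  L2: P0=I P1=S  mem[L2]=0
3. P1: load  L4  bus=[BusRd]  L4: P0=I P1=S  mem[L4]=30
4. P0: load  L3  bus=[BusRd]  L3: P0=S P1=I  mem[L3]=60
5. P0: load  L3  bus=[-]  L3: P0=S P1=I  mem[L3]=60
6. P0: store L1 := 58  bus=[BusRdX]  L1: P0=M P1=I  mem[L1]=80
7. P0: store L1 := 96  bus=[-]  L1: P0=M P1=I  mem[L1]=80
8. P1: load  L3  bus=[BusRd]  L3: P0=S P1=S  mem[L3]=60
9. P1: store L2 := 39  bus=[BusRdX]  L2: P0=I P1=M  mem[L2]=0
10. P1: load  L3  bus=[-]  L3: P0=S P1=S  mem[L3]=60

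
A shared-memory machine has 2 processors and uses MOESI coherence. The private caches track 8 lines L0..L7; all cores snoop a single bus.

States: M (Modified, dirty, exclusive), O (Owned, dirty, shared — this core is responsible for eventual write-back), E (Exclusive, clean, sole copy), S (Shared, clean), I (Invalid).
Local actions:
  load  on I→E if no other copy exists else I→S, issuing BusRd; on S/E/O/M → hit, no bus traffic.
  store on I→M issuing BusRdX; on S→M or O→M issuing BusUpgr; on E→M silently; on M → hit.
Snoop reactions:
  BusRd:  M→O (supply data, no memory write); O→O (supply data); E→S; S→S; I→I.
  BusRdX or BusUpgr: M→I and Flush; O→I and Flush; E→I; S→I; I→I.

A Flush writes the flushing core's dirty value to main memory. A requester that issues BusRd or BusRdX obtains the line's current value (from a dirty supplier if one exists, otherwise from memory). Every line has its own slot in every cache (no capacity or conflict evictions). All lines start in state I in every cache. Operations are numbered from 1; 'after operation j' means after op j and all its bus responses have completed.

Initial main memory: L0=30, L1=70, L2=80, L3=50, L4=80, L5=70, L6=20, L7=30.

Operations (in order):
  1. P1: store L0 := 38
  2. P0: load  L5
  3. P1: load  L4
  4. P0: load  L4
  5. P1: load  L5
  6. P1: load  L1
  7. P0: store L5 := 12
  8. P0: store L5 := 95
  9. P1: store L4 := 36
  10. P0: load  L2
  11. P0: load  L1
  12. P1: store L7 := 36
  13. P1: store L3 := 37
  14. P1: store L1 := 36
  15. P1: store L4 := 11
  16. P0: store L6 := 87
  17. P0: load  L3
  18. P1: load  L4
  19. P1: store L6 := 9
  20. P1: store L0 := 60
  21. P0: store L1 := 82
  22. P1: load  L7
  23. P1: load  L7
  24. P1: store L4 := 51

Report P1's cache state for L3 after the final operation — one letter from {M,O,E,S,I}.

1. P1: store L0 := 38  bus=[BusRdX]  L0: P0=I P1=M  mem[L0]=30
2. P0: load  L5  bus=[BusRd]  L5: P0=E P1=I  mem[L5]=70
3. P1: load  L4  bus=[BusRd]  L4: P0=I P1=E  mem[L4]=80
4. P0: load  L4  bus=[BusRd]  L4: P0=S P1=S  mem[L4]=80
5. P1: load  L5  bus=[BusRd]  L5: P0=S P1=S  mem[L5]=70
6. P1: load  L1  bus=[BusRd]  L1: P0=I P1=E  mem[L1]=70
7. P0: store L5 := 12  bus=[BusUpgr]  L5: P0=M P1=I  mem[L5]=70
8. P0: store L5 := 95  bus=[-]  L5: P0=M P1=I  mem[L5]=70
9. P1: store L4 := 36  bus=[BusUpgr]  L4: P0=I P1=M  mem[L4]=80
10. P0: load  L2  bus=[BusRd]  L2: P0=E P1=I  mem[L2]=80
11. P0: load  L1  bus=[BusRd]  L1: P0=S P1=S  mem[L1]=70
12. P1: store L7 := 36  bus=[BusRdX]  L7: P0=I P1=M  mem[L7]=30
13. P1: store L3 := 37  bus=[BusRdX]  L3: P0=I P1=M  mem[L3]=50
14. P1: store L1 := 36  bus=[BusUpgr]  L1: P0=I P1=M  mem[L1]=70
15. P1: store L4 := 11  bus=[-]  L4: P0=I P1=M  mem[L4]=80
16. P0: store L6 := 87  bus=[BusRdX]  L6: P0=M P1=I  mem[L6]=20
17. P0: load  L3  bus=[BusRd]  L3: P0=S P1=O  mem[L3]=50
18. P1: load  L4  bus=[-]  L4: P0=I P1=M  mem[L4]=80
19. P1: store L6 := 9  bus=[BusRdX,Flush]  L6: P0=I P1=M  mem[L6]=87
20. P1: store L0 := 60  bus=[-]  L0: P0=I P1=M  mem[L0]=30
21. P0: store L1 := 82  bus=[BusRdX,Flush]  L1: P0=M P1=I  mem[L1]=36
22. P1: load  L7  bus=[-]  L7: P0=I P1=M  mem[L7]=30
23. P1: load  L7  bus=[-]  L7: P0=I P1=M  mem[L7]=30
24. P1: store L4 := 51  bus=[-]  L4: P0=I P1=M  mem[L4]=80

state = O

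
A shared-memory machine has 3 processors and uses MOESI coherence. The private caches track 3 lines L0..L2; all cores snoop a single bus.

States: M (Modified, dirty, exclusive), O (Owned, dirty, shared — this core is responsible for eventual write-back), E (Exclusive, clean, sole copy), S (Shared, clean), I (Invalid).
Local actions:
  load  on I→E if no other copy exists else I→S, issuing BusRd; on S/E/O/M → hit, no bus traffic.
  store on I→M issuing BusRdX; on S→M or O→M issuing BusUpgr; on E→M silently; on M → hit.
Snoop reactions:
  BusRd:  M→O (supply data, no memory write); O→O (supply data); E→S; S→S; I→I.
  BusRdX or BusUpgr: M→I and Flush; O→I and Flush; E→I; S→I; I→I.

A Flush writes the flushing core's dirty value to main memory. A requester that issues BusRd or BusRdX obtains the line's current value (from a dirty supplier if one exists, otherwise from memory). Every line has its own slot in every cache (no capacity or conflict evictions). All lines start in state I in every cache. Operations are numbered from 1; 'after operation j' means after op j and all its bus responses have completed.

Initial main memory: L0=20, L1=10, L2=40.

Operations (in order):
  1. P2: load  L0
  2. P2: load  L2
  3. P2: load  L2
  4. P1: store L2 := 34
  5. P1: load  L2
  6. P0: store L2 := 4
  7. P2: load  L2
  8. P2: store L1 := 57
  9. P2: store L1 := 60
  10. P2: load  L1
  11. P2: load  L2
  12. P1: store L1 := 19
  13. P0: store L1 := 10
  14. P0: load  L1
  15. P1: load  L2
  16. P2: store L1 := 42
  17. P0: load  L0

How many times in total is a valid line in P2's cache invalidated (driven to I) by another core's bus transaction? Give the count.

[1] P2: load  L0 | P0:I, P1:I, P2:E(20) | bus: BusRd
[2] P2: load  L2 | P0:I, P1:I, P2:E(40) | bus: BusRd
[3] P2: load  L2 | P0:I, P1:I, P2:E(40) | bus: none
[4] P1: store L2 := 34 | P0:I, P1:M(34), P2:I | bus: BusRdX
[5] P1: load  L2 | P0:I, P1:M(34), P2:I | bus: none
[6] P0: store L2 := 4 | P0:M(4), P1:I, P2:I | bus: BusRdX,Flush
[7] P2: load  L2 | P0:O(4), P1:I, P2:S(4) | bus: BusRd
[8] P2: store L1 := 57 | P0:I, P1:I, P2:M(57) | bus: BusRdX
[9] P2: store L1 := 60 | P0:I, P1:I, P2:M(60) | bus: none
[10] P2: load  L1 | P0:I, P1:I, P2:M(60) | bus: none
[11] P2: load  L2 | P0:O(4), P1:I, P2:S(4) | bus: none
[12] P1: store L1 := 19 | P0:I, P1:M(19), P2:I | bus: BusRdX,Flush
[13] P0: store L1 := 10 | P0:M(10), P1:I, P2:I | bus: BusRdX,Flush
[14] P0: load  L1 | P0:M(10), P1:I, P2:I | bus: none
[15] P1: load  L2 | P0:O(4), P1:S(4), P2:S(4) | bus: BusRd
[16] P2: store L1 := 42 | P0:I, P1:I, P2:M(42) | bus: BusRdX,Flush
[17] P0: load  L0 | P0:S(20), P1:I, P2:S(20) | bus: BusRd

invalidations = 2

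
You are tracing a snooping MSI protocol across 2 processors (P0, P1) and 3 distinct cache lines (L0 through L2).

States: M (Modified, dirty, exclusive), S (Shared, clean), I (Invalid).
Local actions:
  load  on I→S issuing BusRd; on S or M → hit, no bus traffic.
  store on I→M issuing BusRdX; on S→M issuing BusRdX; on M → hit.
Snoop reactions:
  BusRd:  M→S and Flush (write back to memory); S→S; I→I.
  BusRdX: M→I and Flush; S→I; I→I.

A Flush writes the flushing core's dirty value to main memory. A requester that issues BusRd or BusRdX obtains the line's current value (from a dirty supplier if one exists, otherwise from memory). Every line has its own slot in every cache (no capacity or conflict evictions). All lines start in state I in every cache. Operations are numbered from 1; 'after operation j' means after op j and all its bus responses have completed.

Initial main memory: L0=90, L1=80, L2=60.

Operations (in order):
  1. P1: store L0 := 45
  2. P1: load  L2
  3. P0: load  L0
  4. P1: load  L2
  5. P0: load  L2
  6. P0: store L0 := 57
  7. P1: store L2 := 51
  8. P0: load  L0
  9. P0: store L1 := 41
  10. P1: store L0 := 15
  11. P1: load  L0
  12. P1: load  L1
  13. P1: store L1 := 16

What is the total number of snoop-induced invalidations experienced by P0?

invalidations = 3

1. P1: store L0 := 45  bus=[BusRdX]  L0: P0=I P1=M  mem[L0]=90
2. P1: load  L2  bus=[BusRd]  L2: P0=I P1=S  mem[L2]=60
3. P0: load  L0  bus=[BusRd,Flush]  L0: P0=S P1=S  mem[L0]=45
4. P1: load  L2  bus=[-]  L2: P0=I P1=S  mem[L2]=60
5. P0: load  L2  bus=[BusRd]  L2: P0=S P1=S  mem[L2]=60
6. P0: store L0 := 57  bus=[BusRdX]  L0: P0=M P1=I  mem[L0]=45
7. P1: store L2 := 51  bus=[BusRdX]  L2: P0=I P1=M  mem[L2]=60
8. P0: load  L0  bus=[-]  L0: P0=M P1=I  mem[L0]=45
9. P0: store L1 := 41  bus=[BusRdX]  L1: P0=M P1=I  mem[L1]=80
10. P1: store L0 := 15  bus=[BusRdX,Flush]  L0: P0=I P1=M  mem[L0]=57
11. P1: load  L0  bus=[-]  L0: P0=I P1=M  mem[L0]=57
12. P1: load  L1  bus=[BusRd,Flush]  L1: P0=S P1=S  mem[L1]=41
13. P1: store L1 := 16  bus=[BusRdX]  L1: P0=I P1=M  mem[L1]=41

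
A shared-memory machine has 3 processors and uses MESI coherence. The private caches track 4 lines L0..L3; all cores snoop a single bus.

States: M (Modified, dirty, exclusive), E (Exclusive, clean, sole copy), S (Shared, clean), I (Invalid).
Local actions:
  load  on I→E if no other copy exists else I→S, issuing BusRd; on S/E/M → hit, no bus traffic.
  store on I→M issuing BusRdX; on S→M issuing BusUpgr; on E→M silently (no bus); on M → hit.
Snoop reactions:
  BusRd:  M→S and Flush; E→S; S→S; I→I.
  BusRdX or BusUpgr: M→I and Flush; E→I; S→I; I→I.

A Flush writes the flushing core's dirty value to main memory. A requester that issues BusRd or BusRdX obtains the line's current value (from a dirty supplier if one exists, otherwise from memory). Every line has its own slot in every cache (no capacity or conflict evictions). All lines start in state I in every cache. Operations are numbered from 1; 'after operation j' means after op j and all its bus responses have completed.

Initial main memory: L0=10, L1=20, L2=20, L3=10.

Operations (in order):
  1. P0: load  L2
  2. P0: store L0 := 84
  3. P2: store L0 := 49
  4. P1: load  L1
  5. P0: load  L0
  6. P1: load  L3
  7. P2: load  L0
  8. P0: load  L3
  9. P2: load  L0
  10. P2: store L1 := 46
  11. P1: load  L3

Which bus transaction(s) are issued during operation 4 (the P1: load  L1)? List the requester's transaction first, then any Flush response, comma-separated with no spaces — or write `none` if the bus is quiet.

[1] P0: load  L2 | P0:E(20), P1:I, P2:I | bus: BusRd
[2] P0: store L0 := 84 | P0:M(84), P1:I, P2:I | bus: BusRdX
[3] P2: store L0 := 49 | P0:I, P1:I, P2:M(49) | bus: BusRdX,Flush
[4] P1: load  L1 | P0:I, P1:E(20), P2:I | bus: BusRd
[5] P0: load  L0 | P0:S(49), P1:I, P2:S(49) | bus: BusRd,Flush
[6] P1: load  L3 | P0:I, P1:E(10), P2:I | bus: BusRd
[7] P2: load  L0 | P0:S(49), P1:I, P2:S(49) | bus: none
[8] P0: load  L3 | P0:S(10), P1:S(10), P2:I | bus: BusRd
[9] P2: load  L0 | P0:S(49), P1:I, P2:S(49) | bus: none
[10] P2: store L1 := 46 | P0:I, P1:I, P2:M(46) | bus: BusRdX
[11] P1: load  L3 | P0:S(10), P1:S(10), P2:I | bus: none

bus = BusRd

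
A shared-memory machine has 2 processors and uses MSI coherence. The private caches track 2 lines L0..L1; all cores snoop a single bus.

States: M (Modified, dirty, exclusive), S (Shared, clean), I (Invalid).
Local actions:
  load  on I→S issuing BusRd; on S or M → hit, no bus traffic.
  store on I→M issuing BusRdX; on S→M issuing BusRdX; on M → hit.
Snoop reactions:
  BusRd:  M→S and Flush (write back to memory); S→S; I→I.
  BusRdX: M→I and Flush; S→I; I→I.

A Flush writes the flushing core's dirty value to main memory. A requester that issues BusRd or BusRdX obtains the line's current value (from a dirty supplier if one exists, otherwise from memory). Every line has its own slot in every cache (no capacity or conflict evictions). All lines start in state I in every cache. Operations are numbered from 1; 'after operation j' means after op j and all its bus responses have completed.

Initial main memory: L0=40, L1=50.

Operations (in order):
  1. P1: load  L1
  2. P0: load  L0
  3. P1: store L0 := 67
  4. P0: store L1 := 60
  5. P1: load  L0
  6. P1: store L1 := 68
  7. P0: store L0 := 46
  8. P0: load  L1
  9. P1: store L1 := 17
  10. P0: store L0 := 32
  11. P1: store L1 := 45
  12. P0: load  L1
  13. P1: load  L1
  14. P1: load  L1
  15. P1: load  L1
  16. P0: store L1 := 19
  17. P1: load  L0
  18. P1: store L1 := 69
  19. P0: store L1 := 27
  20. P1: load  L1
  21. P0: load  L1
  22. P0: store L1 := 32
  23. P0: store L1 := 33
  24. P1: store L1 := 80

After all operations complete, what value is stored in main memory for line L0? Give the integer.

memory[L0] = 32

1. P1: load  L1  bus=[BusRd]  L1: P0=I P1=S  mem[L1]=50
2. P0: load  L0  bus=[BusRd]  L0: P0=S P1=I  mem[L0]=40
3. P1: store L0 := 67  bus=[BusRdX]  L0: P0=I P1=M  mem[L0]=40
4. P0: store L1 := 60  bus=[BusRdX]  L1: P0=M P1=I  mem[L1]=50
5. P1: load  L0  bus=[-]  L0: P0=I P1=M  mem[L0]=40
6. P1: store L1 := 68  bus=[BusRdX,Flush]  L1: P0=I P1=M  mem[L1]=60
7. P0: store L0 := 46  bus=[BusRdX,Flush]  L0: P0=M P1=I  mem[L0]=67
8. P0: load  L1  bus=[BusRd,Flush]  L1: P0=S P1=S  mem[L1]=68
9. P1: store L1 := 17  bus=[BusRdX]  L1: P0=I P1=M  mem[L1]=68
10. P0: store L0 := 32  bus=[-]  L0: P0=M P1=I  mem[L0]=67
11. P1: store L1 := 45  bus=[-]  L1: P0=I P1=M  mem[L1]=68
12. P0: load  L1  bus=[BusRd,Flush]  L1: P0=S P1=S  mem[L1]=45
13. P1: load  L1  bus=[-]  L1: P0=S P1=S  mem[L1]=45
14. P1: load  L1  bus=[-]  L1: P0=S P1=S  mem[L1]=45
15. P1: load  L1  bus=[-]  L1: P0=S P1=S  mem[L1]=45
16. P0: store L1 := 19  bus=[BusRdX]  L1: P0=M P1=I  mem[L1]=45
17. P1: load  L0  bus=[BusRd,Flush]  L0: P0=S P1=S  mem[L0]=32
18. P1: store L1 := 69  bus=[BusRdX,Flush]  L1: P0=I P1=M  mem[L1]=19
19. P0: store L1 := 27  bus=[BusRdX,Flush]  L1: P0=M P1=I  mem[L1]=69
20. P1: load  L1  bus=[BusRd,Flush]  L1: P0=S P1=S  mem[L1]=27
21. P0: load  L1  bus=[-]  L1: P0=S P1=S  mem[L1]=27
22. P0: store L1 := 32  bus=[BusRdX]  L1: P0=M P1=I  mem[L1]=27
23. P0: store L1 := 33  bus=[-]  L1: P0=M P1=I  mem[L1]=27
24. P1: store L1 := 80  bus=[BusRdX,Flush]  L1: P0=I P1=M  mem[L1]=33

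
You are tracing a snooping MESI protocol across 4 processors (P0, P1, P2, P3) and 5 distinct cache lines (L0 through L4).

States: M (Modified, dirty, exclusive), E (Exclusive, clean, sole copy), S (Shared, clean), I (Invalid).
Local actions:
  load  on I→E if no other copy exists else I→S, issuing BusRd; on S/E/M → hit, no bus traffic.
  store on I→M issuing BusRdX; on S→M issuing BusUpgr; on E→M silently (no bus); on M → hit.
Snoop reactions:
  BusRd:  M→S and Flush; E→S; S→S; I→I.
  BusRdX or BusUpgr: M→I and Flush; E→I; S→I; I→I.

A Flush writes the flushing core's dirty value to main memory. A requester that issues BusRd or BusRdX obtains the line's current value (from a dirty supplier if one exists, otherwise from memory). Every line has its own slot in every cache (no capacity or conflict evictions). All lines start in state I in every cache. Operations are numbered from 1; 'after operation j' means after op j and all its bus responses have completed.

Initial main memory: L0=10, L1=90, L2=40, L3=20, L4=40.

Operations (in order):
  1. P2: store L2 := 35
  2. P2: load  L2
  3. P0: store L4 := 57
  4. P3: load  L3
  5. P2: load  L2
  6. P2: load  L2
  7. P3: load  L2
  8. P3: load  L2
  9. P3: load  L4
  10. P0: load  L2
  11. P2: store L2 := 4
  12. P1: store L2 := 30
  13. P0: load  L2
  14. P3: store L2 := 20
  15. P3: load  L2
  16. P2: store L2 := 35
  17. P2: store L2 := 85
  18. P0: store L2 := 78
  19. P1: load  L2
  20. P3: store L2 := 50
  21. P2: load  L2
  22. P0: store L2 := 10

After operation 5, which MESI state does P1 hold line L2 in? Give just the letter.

state = I

[1] P2: store L2 := 35 | P0:I, P1:I, P2:M(35), P3:I | bus: BusRdX
[2] P2: load  L2 | P0:I, P1:I, P2:M(35), P3:I | bus: none
[3] P0: store L4 := 57 | P0:M(57), P1:I, P2:I, P3:I | bus: BusRdX
[4] P3: load  L3 | P0:I, P1:I, P2:I, P3:E(20) | bus: BusRd
[5] P2: load  L2 | P0:I, P1:I, P2:M(35), P3:I | bus: none
[6] P2: load  L2 | P0:I, P1:I, P2:M(35), P3:I | bus: none
[7] P3: load  L2 | P0:I, P1:I, P2:S(35), P3:S(35) | bus: BusRd,Flush
[8] P3: load  L2 | P0:I, P1:I, P2:S(35), P3:S(35) | bus: none
[9] P3: load  L4 | P0:S(57), P1:I, P2:I, P3:S(57) | bus: BusRd,Flush
[10] P0: load  L2 | P0:S(35), P1:I, P2:S(35), P3:S(35) | bus: BusRd
[11] P2: store L2 := 4 | P0:I, P1:I, P2:M(4), P3:I | bus: BusUpgr
[12] P1: store L2 := 30 | P0:I, P1:M(30), P2:I, P3:I | bus: BusRdX,Flush
[13] P0: load  L2 | P0:S(30), P1:S(30), P2:I, P3:I | bus: BusRd,Flush
[14] P3: store L2 := 20 | P0:I, P1:I, P2:I, P3:M(20) | bus: BusRdX
[15] P3: load  L2 | P0:I, P1:I, P2:I, P3:M(20) | bus: none
[16] P2: store L2 := 35 | P0:I, P1:I, P2:M(35), P3:I | bus: BusRdX,Flush
[17] P2: store L2 := 85 | P0:I, P1:I, P2:M(85), P3:I | bus: none
[18] P0: store L2 := 78 | P0:M(78), P1:I, P2:I, P3:I | bus: BusRdX,Flush
[19] P1: load  L2 | P0:S(78), P1:S(78), P2:I, P3:I | bus: BusRd,Flush
[20] P3: store L2 := 50 | P0:I, P1:I, P2:I, P3:M(50) | bus: BusRdX
[21] P2: load  L2 | P0:I, P1:I, P2:S(50), P3:S(50) | bus: BusRd,Flush
[22] P0: store L2 := 10 | P0:M(10), P1:I, P2:I, P3:I | bus: BusRdX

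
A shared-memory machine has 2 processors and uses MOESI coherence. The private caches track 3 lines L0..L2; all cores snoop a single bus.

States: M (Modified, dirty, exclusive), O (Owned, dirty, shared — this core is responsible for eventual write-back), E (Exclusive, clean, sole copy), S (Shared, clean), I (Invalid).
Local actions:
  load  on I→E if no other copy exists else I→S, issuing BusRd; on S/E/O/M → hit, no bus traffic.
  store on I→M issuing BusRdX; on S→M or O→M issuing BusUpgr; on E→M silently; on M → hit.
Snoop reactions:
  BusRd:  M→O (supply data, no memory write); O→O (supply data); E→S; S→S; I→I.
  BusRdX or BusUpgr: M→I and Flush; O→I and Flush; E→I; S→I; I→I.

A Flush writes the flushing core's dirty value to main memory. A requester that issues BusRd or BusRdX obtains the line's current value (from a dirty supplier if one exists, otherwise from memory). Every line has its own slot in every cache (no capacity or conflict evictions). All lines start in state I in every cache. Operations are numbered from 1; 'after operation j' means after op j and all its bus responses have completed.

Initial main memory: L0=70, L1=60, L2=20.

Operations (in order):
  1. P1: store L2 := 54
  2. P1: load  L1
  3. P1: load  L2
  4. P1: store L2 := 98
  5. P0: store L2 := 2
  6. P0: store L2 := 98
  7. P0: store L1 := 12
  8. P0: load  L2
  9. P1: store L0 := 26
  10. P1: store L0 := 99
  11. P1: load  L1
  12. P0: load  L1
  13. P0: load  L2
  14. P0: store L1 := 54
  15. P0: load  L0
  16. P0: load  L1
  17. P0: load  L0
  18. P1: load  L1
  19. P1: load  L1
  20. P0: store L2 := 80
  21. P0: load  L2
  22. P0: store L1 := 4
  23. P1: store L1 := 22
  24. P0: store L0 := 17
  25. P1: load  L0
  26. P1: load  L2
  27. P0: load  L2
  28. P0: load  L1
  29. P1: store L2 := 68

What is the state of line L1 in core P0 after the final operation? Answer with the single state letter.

[1] P1: store L2 := 54 | P0:I, P1:M(54) | bus: BusRdX
[2] P1: load  L1 | P0:I, P1:E(60) | bus: BusRd
[3] P1: load  L2 | P0:I, P1:M(54) | bus: none
[4] P1: store L2 := 98 | P0:I, P1:M(98) | bus: none
[5] P0: store L2 := 2 | P0:M(2), P1:I | bus: BusRdX,Flush
[6] P0: store L2 := 98 | P0:M(98), P1:I | bus: none
[7] P0: store L1 := 12 | P0:M(12), P1:I | bus: BusRdX
[8] P0: load  L2 | P0:M(98), P1:I | bus: none
[9] P1: store L0 := 26 | P0:I, P1:M(26) | bus: BusRdX
[10] P1: store L0 := 99 | P0:I, P1:M(99) | bus: none
[11] P1: load  L1 | P0:O(12), P1:S(12) | bus: BusRd
[12] P0: load  L1 | P0:O(12), P1:S(12) | bus: none
[13] P0: load  L2 | P0:M(98), P1:I | bus: none
[14] P0: store L1 := 54 | P0:M(54), P1:I | bus: BusUpgr
[15] P0: load  L0 | P0:S(99), P1:O(99) | bus: BusRd
[16] P0: load  L1 | P0:M(54), P1:I | bus: none
[17] P0: load  L0 | P0:S(99), P1:O(99) | bus: none
[18] P1: load  L1 | P0:O(54), P1:S(54) | bus: BusRd
[19] P1: load  L1 | P0:O(54), P1:S(54) | bus: none
[20] P0: store L2 := 80 | P0:M(80), P1:I | bus: none
[21] P0: load  L2 | P0:M(80), P1:I | bus: none
[22] P0: store L1 := 4 | P0:M(4), P1:I | bus: BusUpgr
[23] P1: store L1 := 22 | P0:I, P1:M(22) | bus: BusRdX,Flush
[24] P0: store L0 := 17 | P0:M(17), P1:I | bus: BusUpgr,Flush
[25] P1: load  L0 | P0:O(17), P1:S(17) | bus: BusRd
[26] P1: load  L2 | P0:O(80), P1:S(80) | bus: BusRd
[27] P0: load  L2 | P0:O(80), P1:S(80) | bus: none
[28] P0: load  L1 | P0:S(22), P1:O(22) | bus: BusRd
[29] P1: store L2 := 68 | P0:I, P1:M(68) | bus: BusUpgr,Flush

state = S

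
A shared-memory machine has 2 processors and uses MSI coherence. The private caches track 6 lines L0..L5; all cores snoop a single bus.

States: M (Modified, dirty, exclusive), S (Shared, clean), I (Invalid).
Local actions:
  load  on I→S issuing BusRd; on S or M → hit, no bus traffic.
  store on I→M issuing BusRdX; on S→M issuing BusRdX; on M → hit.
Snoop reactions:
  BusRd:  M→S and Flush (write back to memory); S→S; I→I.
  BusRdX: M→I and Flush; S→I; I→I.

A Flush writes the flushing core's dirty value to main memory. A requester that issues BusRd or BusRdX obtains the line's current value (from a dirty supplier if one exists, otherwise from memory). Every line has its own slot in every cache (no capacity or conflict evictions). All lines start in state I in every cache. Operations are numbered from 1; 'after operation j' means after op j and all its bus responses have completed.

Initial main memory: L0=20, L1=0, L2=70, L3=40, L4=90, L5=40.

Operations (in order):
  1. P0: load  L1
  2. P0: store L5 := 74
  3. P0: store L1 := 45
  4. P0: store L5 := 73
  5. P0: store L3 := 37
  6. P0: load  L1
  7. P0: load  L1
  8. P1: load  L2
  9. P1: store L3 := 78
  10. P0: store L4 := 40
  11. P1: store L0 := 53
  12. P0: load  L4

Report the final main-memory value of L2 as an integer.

memory[L2] = 70

[1] P0: load  L1 | P0:S(0), P1:I | bus: BusRd
[2] P0: store L5 := 74 | P0:M(74), P1:I | bus: BusRdX
[3] P0: store L1 := 45 | P0:M(45), P1:I | bus: BusRdX
[4] P0: store L5 := 73 | P0:M(73), P1:I | bus: none
[5] P0: store L3 := 37 | P0:M(37), P1:I | bus: BusRdX
[6] P0: load  L1 | P0:M(45), P1:I | bus: none
[7] P0: load  L1 | P0:M(45), P1:I | bus: none
[8] P1: load  L2 | P0:I, P1:S(70) | bus: BusRd
[9] P1: store L3 := 78 | P0:I, P1:M(78) | bus: BusRdX,Flush
[10] P0: store L4 := 40 | P0:M(40), P1:I | bus: BusRdX
[11] P1: store L0 := 53 | P0:I, P1:M(53) | bus: BusRdX
[12] P0: load  L4 | P0:M(40), P1:I | bus: none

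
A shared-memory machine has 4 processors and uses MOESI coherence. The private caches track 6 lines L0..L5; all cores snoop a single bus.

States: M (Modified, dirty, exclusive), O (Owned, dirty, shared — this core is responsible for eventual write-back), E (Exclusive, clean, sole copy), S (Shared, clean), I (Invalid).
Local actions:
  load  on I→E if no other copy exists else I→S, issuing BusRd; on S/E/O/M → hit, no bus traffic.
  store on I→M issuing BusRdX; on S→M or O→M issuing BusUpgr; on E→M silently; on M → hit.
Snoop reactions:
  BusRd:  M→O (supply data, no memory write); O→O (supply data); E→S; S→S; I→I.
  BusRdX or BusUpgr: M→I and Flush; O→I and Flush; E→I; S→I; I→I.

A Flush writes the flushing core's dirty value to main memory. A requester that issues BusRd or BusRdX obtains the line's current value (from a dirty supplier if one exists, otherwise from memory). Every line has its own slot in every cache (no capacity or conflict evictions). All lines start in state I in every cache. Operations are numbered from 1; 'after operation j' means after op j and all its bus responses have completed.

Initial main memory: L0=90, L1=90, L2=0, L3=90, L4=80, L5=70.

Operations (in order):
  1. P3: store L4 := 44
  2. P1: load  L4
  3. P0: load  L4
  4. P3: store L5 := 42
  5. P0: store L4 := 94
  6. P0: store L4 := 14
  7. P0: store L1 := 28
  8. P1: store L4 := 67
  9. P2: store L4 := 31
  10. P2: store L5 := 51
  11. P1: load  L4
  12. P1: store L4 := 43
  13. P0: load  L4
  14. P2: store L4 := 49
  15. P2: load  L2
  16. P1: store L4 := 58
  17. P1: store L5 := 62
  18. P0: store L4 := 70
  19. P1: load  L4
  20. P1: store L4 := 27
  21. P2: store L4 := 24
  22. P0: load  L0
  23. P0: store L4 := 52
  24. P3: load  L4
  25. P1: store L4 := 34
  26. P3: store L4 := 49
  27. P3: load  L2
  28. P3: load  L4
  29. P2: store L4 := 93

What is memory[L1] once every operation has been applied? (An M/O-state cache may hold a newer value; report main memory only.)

memory[L1] = 90

  op1 P3: store L4 := 44 → I/I/I/M on L4; bus BusRdX; mem=80
  op2 P1: load  L4 → I/S/I/O on L4; bus BusRd; mem=80
  op3 P0: load  L4 → S/S/I/O on L4; bus BusRd; mem=80
  op4 P3: store L5 := 42 → I/I/I/M on L5; bus BusRdX; mem=70
  op5 P0: store L4 := 94 → M/I/I/I on L4; bus BusUpgr Flush; mem=44
  op6 P0: store L4 := 14 → M/I/I/I on L4; bus (none); mem=44
  op7 P0: store L1 := 28 → M/I/I/I on L1; bus BusRdX; mem=90
  op8 P1: store L4 := 67 → I/M/I/I on L4; bus BusRdX Flush; mem=14
  op9 P2: store L4 := 31 → I/I/M/I on L4; bus BusRdX Flush; mem=67
  op10 P2: store L5 := 51 → I/I/M/I on L5; bus BusRdX Flush; mem=42
  op11 P1: load  L4 → I/S/O/I on L4; bus BusRd; mem=67
  op12 P1: store L4 := 43 → I/M/I/I on L4; bus BusUpgr Flush; mem=31
  op13 P0: load  L4 → S/O/I/I on L4; bus BusRd; mem=31
  op14 P2: store L4 := 49 → I/I/M/I on L4; bus BusRdX Flush; mem=43
  op15 P2: load  L2 → I/I/E/I on L2; bus BusRd; mem=0
  op16 P1: store L4 := 58 → I/M/I/I on L4; bus BusRdX Flush; mem=49
  op17 P1: store L5 := 62 → I/M/I/I on L5; bus BusRdX Flush; mem=51
  op18 P0: store L4 := 70 → M/I/I/I on L4; bus BusRdX Flush; mem=58
  op19 P1: load  L4 → O/S/I/I on L4; bus BusRd; mem=58
  op20 P1: store L4 := 27 → I/M/I/I on L4; bus BusUpgr Flush; mem=70
  op21 P2: store L4 := 24 → I/I/M/I on L4; bus BusRdX Flush; mem=27
  op22 P0: load  L0 → E/I/I/I on L0; bus BusRd; mem=90
  op23 P0: store L4 := 52 → M/I/I/I on L4; bus BusRdX Flush; mem=24
  op24 P3: load  L4 → O/I/I/S on L4; bus BusRd; mem=24
  op25 P1: store L4 := 34 → I/M/I/I on L4; bus BusRdX Flush; mem=52
  op26 P3: store L4 := 49 → I/I/I/M on L4; bus BusRdX Flush; mem=34
  op27 P3: load  L2 → I/I/S/S on L2; bus BusRd; mem=0
  op28 P3: load  L4 → I/I/I/M on L4; bus (none); mem=34
  op29 P2: store L4 := 93 → I/I/M/I on L4; bus BusRdX Flush; mem=49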